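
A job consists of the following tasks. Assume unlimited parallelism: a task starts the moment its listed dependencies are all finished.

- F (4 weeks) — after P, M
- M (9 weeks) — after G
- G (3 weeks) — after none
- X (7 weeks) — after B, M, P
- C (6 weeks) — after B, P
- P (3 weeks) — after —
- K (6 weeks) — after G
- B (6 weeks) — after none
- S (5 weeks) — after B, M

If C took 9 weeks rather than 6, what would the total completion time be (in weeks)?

19

Actual critical path: G→M→X = 3+9+7 = 19 ⇒ 19 weeks.
The longest path through C is only 12 weeks, so C has float 7.
The critical path is still G→M→X; finish is now 19 weeks.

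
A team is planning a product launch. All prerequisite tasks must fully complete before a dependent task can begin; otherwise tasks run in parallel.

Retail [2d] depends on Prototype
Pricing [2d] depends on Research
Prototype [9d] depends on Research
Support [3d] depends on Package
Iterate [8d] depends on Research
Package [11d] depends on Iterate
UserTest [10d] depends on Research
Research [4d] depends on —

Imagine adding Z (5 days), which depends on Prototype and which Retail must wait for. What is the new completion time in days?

26

Originally the schedule takes 26 days.
With Z inserted, Retail now waits for max(Prototype, Z).
New critical path: Research→Iterate→Package→Support = 4+8+11+3 = 26 ⇒ 26 days.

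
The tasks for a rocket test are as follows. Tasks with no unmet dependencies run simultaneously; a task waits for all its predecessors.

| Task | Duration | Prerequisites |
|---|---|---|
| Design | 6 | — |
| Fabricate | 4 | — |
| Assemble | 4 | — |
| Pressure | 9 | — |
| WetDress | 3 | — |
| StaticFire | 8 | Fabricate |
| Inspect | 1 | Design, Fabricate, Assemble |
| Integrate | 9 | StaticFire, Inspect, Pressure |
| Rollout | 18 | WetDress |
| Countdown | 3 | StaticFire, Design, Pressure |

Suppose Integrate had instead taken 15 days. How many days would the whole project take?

27

The binding path is Fabricate→StaticFire→Integrate = 4+8+9 = 21; finish at 21 days.
Integrate lies on that path, so at 15 days the path becomes 27 days.
The critical path is still Fabricate→StaticFire→Integrate; finish is now 27 days.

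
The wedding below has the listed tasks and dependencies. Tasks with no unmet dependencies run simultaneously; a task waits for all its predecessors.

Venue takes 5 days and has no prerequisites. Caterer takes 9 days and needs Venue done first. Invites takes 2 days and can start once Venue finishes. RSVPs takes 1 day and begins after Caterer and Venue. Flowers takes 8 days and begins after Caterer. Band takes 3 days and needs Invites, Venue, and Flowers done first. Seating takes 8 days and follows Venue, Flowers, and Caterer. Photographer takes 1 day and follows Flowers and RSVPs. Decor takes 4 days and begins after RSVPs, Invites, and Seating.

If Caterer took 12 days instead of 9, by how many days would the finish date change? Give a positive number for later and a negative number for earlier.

3

As given, the longest chain is Venue→Caterer→Flowers→Seating→Decor = 5+9+8+8+4 = 34, so the finish is 34 days.
Caterer lies on that path, so at 12 days the path becomes 37 days.
No other chain overtakes it, so the finish is 37 days.
Change in finish: 37 − 34 = +3 days.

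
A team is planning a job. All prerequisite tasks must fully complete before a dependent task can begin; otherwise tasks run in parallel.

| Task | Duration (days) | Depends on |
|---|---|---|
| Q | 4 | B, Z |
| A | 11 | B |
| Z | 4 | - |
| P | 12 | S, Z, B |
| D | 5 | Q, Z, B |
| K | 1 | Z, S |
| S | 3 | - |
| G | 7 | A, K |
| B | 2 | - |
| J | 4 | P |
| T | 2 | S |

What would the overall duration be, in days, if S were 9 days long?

25

The binding path is B→A→G = 2+11+7 = 20; finish at 20 days.
S has 1 day of float (longest path through it is 19).
The binding chain switches to S→P→J = 9+12+4 = 25; finish 25 days.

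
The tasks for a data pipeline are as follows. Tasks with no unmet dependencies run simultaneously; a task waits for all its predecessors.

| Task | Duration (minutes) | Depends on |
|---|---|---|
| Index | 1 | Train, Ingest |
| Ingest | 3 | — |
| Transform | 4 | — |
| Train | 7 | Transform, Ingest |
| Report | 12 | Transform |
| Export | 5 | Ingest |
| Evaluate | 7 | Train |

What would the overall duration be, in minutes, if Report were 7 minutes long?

18

The binding path is Transform→Train→Evaluate = 4+7+7 = 18; finish at 18 minutes.
Report is off the critical path — its longest chain is 16 minutes, giving 2 of slack.
The critical path is still Transform→Train→Evaluate; finish is now 18 minutes.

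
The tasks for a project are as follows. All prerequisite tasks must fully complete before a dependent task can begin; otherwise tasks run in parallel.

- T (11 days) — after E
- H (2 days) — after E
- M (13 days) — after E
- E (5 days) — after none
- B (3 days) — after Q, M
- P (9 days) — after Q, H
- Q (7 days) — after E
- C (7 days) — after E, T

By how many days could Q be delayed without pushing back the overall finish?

The longest chain is E→T→C = 5+11+7 = 23; overall finish 23 days.
The longest chain containing Q totals 21 days.
So Q can slip 14 − 12 = 2 days.

2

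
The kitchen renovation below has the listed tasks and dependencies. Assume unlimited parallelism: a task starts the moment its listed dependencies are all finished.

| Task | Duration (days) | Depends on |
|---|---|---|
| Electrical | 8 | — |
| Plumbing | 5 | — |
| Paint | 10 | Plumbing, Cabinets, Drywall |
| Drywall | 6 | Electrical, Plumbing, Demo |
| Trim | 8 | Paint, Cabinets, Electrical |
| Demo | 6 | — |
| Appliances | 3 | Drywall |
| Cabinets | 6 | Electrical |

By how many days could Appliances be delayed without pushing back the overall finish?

The longest chain is Electrical→Drywall→Paint→Trim = 8+6+10+8 = 32; overall finish 32 days.
The longest chain containing Appliances totals 17 days.
So Appliances can slip 32 − 17 = 15 days.

15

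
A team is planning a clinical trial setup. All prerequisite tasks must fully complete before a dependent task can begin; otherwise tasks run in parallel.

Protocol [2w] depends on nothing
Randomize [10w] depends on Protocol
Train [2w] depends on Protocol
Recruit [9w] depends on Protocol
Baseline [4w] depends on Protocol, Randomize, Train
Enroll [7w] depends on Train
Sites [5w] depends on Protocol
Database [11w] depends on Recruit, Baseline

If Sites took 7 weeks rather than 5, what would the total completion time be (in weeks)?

27

The binding path is Protocol→Randomize→Baseline→Database = 2+10+4+11 = 27; finish at 27 weeks.
Sites has 20 weeks of float (longest path through it is 7).
No other chain overtakes it, so the finish is 27 weeks.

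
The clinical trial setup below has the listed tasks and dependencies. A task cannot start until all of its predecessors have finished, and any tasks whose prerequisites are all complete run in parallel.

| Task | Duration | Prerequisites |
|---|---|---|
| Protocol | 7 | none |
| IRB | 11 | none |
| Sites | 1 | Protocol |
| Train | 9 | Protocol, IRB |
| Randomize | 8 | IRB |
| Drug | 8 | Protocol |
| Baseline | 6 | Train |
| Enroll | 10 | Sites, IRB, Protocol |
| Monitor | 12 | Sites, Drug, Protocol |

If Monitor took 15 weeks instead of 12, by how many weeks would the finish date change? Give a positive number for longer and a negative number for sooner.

3

The binding path is Protocol→Drug→Monitor = 7+8+12 = 27; finish at 27 weeks.
Monitor is on the critical path; changing it to 15 makes that path 30 weeks.
The critical path is still Protocol→Drug→Monitor; finish is now 30 weeks.
Change in finish: 30 − 27 = +3 weeks.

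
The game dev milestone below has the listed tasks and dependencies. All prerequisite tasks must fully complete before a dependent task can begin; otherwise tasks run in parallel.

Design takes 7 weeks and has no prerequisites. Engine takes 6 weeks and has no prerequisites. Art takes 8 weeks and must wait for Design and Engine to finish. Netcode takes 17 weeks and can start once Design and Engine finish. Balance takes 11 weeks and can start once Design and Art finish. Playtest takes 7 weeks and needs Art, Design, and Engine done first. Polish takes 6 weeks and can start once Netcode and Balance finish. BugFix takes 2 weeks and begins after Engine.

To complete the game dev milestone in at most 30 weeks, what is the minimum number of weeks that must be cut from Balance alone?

Current finish: 32 weeks; target: 30.
Balance is on every critical path, so each week cut from Balance cuts the finish by one (this holds down to a finish of 30).
Need 32 − 30 = 2 weeks off Balance → Balance becomes 9 weeks, finish becomes 30.

2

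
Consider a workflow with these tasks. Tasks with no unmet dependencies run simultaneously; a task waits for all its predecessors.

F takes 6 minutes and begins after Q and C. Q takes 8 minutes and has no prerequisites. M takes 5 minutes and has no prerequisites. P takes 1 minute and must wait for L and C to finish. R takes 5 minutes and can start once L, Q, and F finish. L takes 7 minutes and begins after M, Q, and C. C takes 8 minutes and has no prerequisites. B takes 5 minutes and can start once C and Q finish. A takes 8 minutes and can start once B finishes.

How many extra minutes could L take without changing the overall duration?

Critical path: Q→B→A = 8+5+8 = 21, so the finish is 21 minutes.
Longest path through L: 20 minutes (earliest finish 15, latest finish 16).
Slack of L = 9 − 8 = 1 minute.

1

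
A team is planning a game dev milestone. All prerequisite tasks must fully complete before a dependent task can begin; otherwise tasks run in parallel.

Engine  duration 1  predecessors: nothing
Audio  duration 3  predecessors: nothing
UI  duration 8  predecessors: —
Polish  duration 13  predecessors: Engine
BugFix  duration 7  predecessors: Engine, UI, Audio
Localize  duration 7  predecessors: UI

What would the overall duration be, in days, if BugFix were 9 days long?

17

The binding path is UI→BugFix = 8+7 = 15; finish at 15 days.
BugFix lies on that path, so at 9 days the path becomes 17 days.
That remains the longest chain; total 17 days.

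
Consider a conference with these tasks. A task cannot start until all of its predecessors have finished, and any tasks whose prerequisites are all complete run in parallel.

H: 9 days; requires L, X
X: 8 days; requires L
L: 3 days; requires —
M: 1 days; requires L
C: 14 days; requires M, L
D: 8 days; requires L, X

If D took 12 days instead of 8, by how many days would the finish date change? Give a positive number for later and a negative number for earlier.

As given, the longest chain is L→X→H = 3+8+9 = 20, so the finish is 20 days.
D has 1 day of float (longest path through it is 19).
The binding chain switches to L→X→D = 3+8+12 = 23; finish 23 days.
Change in finish: 23 − 20 = +3 days.

3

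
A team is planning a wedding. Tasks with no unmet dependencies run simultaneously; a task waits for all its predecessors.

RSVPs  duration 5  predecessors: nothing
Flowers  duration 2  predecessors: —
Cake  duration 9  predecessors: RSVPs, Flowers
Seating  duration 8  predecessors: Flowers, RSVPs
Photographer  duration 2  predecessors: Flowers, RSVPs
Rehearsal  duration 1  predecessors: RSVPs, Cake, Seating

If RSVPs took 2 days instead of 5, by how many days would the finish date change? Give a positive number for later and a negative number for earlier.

-3

The binding path is RSVPs→Cake→Rehearsal = 5+9+1 = 15; finish at 15 days.
Since RSVPs is critical, the -3 change carries straight to that chain (now 12 days).
No other chain overtakes it, so the finish is 12 days.
Change in finish: 12 − 15 = -3 days.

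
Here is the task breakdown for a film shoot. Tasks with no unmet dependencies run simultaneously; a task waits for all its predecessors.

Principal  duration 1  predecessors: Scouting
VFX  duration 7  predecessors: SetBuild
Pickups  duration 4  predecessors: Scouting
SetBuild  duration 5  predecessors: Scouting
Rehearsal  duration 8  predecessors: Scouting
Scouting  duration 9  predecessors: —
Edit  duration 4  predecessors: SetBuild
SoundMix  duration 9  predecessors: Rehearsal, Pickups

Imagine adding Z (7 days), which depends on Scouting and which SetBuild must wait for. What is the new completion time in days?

28

Originally the plan takes 26 days.
With Z inserted, SetBuild now waits for max(Scouting, Z).
New critical path: Scouting→Z→SetBuild→VFX = 9+7+5+7 = 28 ⇒ 28 days.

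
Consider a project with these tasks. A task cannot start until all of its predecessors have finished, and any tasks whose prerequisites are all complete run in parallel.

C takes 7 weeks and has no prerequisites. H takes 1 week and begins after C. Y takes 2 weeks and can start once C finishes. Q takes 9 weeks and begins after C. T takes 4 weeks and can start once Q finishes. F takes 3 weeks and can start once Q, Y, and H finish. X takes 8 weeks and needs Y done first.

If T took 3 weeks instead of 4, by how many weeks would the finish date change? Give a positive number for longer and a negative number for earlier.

-1

The binding path is C→Q→T = 7+9+4 = 20; finish at 20 weeks.
T lies on that path, so at 3 weeks the path becomes 19 weeks.
The critical path is still C→Q→T; finish is now 19 weeks.
Change in finish: 19 − 20 = -1 weeks.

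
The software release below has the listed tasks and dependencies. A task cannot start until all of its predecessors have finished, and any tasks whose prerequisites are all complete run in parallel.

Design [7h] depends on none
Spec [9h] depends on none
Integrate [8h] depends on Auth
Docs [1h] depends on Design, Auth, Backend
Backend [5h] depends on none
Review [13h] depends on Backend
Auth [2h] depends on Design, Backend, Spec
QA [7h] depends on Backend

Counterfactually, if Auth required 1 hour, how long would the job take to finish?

The binding path is Spec→Auth→Integrate = 9+2+8 = 19; finish at 19 hours.
Auth lies on that path, so at 1 hour the path becomes 18 hours.
No other chain overtakes it, so the finish is 18 hours.

18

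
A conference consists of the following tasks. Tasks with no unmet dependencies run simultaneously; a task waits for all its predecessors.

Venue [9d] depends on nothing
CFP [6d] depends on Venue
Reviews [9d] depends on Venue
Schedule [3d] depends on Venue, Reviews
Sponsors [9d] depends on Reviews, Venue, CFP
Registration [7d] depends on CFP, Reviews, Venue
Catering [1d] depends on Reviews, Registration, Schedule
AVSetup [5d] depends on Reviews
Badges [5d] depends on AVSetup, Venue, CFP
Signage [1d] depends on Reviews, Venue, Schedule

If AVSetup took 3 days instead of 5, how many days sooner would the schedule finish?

Critical path before the change: Venue→Reviews→AVSetup→Badges = 9+9+5+5 = 28 giving 28 days.
AVSetup is on the critical path; changing it to 3 makes that path 26 days.
Now Venue→Reviews→Sponsors = 9+9+9 = 27 is longest, so the finish becomes 27 days.
Change in finish: 27 − 28 = -1 days.

1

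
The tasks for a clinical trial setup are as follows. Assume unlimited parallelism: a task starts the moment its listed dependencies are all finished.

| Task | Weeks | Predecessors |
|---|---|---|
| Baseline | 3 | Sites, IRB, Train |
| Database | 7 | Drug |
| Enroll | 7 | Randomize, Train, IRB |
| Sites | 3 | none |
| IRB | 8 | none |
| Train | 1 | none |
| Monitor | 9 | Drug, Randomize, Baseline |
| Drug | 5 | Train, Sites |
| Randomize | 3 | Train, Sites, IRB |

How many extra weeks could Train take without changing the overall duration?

Critical path: IRB→Randomize→Monitor = 8+3+9 = 20, so the finish is 20 weeks.
Longest path through Train: 15 weeks (earliest finish 1, latest finish 6).
Slack of Train = 5 − 0 = 5 weeks.

5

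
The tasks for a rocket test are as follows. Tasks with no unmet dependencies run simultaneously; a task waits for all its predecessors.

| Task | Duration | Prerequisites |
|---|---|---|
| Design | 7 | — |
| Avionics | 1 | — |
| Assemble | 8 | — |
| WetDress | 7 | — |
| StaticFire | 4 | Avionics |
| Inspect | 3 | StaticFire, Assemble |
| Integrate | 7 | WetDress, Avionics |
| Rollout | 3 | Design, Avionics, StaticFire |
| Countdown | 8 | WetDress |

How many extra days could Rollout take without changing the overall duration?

WetDress→Countdown = 7+8 = 15 sets the makespan at 15 days.
Longest path through Rollout: 10 days (earliest finish 10, latest finish 15).
Float = 15 − 10 = 5.

5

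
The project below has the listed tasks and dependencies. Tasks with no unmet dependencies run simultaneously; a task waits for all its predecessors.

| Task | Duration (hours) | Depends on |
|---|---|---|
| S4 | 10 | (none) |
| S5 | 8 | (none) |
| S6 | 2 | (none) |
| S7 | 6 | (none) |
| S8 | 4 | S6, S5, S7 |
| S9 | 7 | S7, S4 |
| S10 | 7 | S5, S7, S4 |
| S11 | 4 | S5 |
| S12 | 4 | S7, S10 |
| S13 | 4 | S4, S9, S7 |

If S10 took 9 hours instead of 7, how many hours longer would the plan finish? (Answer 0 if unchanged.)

2

Baseline: S4→S10→S12 = 10+7+4 = 21 → 21 hours.
S10 lies on that path, so at 9 hours the path becomes 23 hours.
The critical path is still S4→S10→S12; finish is now 23 hours.
Change in finish: 23 − 21 = +2 hours.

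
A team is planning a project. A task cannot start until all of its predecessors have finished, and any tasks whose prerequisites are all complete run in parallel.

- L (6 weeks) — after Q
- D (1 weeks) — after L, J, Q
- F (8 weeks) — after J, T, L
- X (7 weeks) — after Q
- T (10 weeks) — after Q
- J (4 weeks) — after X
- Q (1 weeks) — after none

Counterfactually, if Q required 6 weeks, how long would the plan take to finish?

25

The binding path is Q→X→J→F = 1+7+4+8 = 20; finish at 20 weeks.
Q lies on that path, so at 6 weeks the path becomes 25 weeks.
That remains the longest chain; total 25 weeks.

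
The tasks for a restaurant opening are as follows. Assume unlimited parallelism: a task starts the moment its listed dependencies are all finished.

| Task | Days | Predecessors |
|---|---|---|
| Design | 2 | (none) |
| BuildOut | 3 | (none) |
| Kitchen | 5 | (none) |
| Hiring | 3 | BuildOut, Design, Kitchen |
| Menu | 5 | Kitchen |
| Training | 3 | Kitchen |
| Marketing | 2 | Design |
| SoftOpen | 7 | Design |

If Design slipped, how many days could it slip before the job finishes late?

1

Critical path: Kitchen→Menu = 5+5 = 10, so the finish is 10 days.
The longest chain containing Design totals 9 days.
Slack of Design = 1 − 0 = 1 day.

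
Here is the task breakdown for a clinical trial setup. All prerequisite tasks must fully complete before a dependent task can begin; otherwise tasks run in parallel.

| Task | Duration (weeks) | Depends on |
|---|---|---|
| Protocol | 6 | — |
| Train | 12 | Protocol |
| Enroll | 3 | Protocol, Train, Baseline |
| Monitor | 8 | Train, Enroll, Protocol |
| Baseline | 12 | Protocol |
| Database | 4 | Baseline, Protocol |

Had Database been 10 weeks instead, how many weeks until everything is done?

29

As given, the longest chain is Protocol→Train→Enroll→Monitor = 6+12+3+8 = 29, so the finish is 29 weeks.
Database has 7 weeks of float (longest path through it is 22).
No other chain overtakes it, so the finish is 29 weeks.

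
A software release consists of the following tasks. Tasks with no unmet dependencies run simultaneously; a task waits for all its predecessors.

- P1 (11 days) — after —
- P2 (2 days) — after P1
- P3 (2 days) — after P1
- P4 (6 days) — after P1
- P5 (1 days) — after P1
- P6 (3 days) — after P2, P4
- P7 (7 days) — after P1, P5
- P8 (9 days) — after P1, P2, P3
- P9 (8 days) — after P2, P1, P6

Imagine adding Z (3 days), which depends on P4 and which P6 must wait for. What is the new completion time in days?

31

Originally the schedule takes 28 days.
With Z inserted, P6 now waits for max(P2, P4, Z).
New critical path: P1→P4→Z→P6→P9 = 11+6+3+3+8 = 31 ⇒ 31 days.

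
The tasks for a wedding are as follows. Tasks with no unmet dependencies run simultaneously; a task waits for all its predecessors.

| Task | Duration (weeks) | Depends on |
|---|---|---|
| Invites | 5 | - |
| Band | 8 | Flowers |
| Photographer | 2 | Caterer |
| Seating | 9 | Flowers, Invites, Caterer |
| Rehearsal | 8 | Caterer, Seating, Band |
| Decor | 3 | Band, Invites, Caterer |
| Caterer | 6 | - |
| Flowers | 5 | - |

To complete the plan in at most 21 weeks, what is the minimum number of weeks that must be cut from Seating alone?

Current finish: 23 weeks; target: 21.
Seating is on every critical path, so each week cut from Seating cuts the finish by one (this holds down to a finish of 21).
Need 23 − 21 = 2 weeks off Seating → Seating becomes 7 weeks, finish becomes 21.

2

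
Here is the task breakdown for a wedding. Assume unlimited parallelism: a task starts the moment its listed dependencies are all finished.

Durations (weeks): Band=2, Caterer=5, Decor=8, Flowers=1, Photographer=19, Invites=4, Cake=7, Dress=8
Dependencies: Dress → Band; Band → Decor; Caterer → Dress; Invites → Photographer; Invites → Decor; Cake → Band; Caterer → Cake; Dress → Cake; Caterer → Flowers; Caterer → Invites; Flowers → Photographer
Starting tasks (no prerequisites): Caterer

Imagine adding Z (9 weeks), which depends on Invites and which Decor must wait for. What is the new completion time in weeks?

30

Originally the wedding takes 30 weeks.
With Z inserted, Decor now waits for max(Invites, Band, Z).
New critical path: Caterer→Dress→Cake→Band→Decor = 5+8+7+2+8 = 30 ⇒ 30 weeks.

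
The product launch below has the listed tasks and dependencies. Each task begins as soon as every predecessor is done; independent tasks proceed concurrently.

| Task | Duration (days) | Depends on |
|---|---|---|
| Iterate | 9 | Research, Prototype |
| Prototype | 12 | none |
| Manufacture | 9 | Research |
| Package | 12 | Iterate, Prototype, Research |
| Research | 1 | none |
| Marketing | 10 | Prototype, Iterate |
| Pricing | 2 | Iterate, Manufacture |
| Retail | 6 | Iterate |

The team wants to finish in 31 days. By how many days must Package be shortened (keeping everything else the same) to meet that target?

2

Current finish: 33 days; target: 31.
Package is on every critical path, so each day cut from Package cuts the finish by one (this holds down to a finish of 31).
Need 33 − 31 = 2 days off Package → Package becomes 10 days, finish becomes 31.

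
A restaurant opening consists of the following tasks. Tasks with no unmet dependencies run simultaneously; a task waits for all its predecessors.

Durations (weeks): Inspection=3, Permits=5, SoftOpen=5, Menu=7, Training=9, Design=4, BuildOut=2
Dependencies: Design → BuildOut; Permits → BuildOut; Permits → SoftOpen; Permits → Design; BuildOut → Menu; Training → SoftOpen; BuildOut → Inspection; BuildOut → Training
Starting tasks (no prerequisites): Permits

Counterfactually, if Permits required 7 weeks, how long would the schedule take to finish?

Critical path before the change: Permits→Design→BuildOut→Training→SoftOpen = 5+4+2+9+5 = 25 giving 25 weeks.
Permits lies on that path, so at 7 weeks the path becomes 27 weeks.
No other chain overtakes it, so the finish is 27 weeks.

27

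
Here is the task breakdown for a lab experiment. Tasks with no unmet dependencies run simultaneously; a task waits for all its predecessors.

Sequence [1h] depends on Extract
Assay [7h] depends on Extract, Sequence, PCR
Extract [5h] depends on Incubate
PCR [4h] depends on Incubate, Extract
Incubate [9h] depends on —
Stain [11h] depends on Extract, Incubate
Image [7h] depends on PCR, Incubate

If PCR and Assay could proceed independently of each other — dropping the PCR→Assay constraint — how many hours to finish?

25

With the dependency in place, Incubate→Extract→PCR→Assay = 9+5+4+7 = 25 sets the finish at 25 hours.
Without PCR→Assay, Assay's earliest start moves from 18 to 15.
After: Incubate→Extract→PCR→Image = 9+5+4+7 = 25 → 25 hours.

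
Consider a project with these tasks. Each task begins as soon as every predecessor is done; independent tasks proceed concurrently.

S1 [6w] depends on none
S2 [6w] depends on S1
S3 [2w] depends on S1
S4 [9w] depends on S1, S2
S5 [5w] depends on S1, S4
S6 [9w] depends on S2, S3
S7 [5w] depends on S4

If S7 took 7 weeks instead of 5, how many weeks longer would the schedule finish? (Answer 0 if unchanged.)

2

Critical path before the change: S1→S2→S4→S7 = 6+6+9+5 = 26 giving 26 weeks.
S7 is on the critical path; changing it to 7 makes that path 28 weeks.
No other chain overtakes it, so the finish is 28 weeks.
Change in finish: 28 − 26 = +2 weeks.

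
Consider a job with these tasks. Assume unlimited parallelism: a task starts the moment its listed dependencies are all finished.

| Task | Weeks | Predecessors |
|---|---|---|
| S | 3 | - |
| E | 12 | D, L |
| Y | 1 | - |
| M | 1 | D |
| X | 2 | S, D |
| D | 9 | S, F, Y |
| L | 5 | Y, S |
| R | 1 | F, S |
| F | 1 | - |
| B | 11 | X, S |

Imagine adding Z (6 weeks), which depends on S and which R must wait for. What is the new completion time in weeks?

25

Originally the plan takes 25 weeks.
With Z inserted, R now waits for max(F, S, Z).
New critical path: S→D→X→B = 3+9+2+11 = 25 ⇒ 25 weeks.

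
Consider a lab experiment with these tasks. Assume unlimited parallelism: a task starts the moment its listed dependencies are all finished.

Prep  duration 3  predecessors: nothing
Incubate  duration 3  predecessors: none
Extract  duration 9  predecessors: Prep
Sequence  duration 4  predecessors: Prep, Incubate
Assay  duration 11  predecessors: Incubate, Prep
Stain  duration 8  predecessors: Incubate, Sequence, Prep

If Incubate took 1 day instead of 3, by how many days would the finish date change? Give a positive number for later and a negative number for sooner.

0

Actual critical path: Incubate→Sequence→Stain = 3+4+8 = 15 ⇒ 15 days.
Incubate is on the critical path; changing it to 1 makes that path 13 days.
The binding chain switches to Prep→Sequence→Stain = 3+4+8 = 15; finish 15 days.
Change in finish: 15 − 15 = +0 days.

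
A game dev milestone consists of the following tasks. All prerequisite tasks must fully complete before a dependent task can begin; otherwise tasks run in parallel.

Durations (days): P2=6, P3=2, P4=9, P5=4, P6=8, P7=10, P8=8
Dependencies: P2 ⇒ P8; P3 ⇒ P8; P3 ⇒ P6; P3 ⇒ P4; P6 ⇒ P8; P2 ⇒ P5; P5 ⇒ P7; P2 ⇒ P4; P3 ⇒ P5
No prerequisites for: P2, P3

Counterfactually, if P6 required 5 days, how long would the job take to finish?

Actual critical path: P2→P5→P7 = 6+4+10 = 20 ⇒ 20 days.
The longest path through P6 is only 18 days, so P6 has float 2.
No other chain overtakes it, so the finish is 20 days.

20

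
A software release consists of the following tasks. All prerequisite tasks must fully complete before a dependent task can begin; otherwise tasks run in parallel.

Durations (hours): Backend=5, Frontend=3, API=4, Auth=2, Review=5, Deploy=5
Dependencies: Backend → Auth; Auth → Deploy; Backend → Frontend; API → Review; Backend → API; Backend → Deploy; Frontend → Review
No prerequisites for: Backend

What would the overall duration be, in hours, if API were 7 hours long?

Critical path before the change: Backend→API→Review = 5+4+5 = 14 giving 14 hours.
API is on the critical path; changing it to 7 makes that path 17 hours.
That remains the longest chain; total 17 hours.

17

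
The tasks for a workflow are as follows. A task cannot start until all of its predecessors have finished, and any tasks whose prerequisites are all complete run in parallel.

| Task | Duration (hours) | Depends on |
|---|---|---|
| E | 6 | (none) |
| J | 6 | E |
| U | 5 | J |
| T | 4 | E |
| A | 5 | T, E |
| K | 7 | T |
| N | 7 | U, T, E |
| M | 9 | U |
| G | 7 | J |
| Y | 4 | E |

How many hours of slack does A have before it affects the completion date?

11

E→J→U→M = 6+6+5+9 = 26 sets the makespan at 26 hours.
Longest path through A: 15 hours (earliest finish 15, latest finish 26).
Slack of A = 21 − 10 = 11 hours.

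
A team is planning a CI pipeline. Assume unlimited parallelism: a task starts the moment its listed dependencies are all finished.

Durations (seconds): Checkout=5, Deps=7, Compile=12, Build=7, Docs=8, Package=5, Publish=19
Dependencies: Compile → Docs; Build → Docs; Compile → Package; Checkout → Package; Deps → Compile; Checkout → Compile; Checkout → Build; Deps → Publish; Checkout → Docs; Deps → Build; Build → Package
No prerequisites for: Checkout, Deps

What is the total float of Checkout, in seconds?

Critical path: Deps→Compile→Docs = 7+12+8 = 27, so the finish is 27 seconds.
Longest path through Checkout: 25 seconds (earliest finish 5, latest finish 7).
So Checkout can slip 7 − 5 = 2 seconds.

2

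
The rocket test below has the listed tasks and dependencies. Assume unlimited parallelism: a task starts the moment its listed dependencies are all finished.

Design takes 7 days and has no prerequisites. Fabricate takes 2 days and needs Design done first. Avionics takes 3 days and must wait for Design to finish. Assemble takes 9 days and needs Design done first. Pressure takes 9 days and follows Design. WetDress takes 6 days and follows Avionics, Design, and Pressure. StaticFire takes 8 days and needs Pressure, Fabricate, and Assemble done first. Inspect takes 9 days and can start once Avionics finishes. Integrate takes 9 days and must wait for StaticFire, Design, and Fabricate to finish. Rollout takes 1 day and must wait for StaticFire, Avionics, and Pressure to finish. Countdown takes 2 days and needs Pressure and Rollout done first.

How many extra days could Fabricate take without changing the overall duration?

7

Critical path: Design→Assemble→StaticFire→Integrate = 7+9+8+9 = 33, so the finish is 33 days.
The longest chain containing Fabricate totals 26 days.
So Fabricate can slip 16 − 9 = 7 days.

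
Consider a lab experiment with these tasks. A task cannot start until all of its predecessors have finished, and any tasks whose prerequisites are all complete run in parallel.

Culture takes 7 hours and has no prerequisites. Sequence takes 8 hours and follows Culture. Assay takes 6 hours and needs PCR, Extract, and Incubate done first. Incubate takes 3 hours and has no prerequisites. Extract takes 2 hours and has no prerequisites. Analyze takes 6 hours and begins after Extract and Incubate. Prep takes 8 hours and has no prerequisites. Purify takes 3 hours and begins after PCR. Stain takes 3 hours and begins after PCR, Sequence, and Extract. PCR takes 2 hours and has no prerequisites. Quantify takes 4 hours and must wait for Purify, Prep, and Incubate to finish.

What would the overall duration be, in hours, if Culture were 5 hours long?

Actual critical path: Culture→Sequence→Stain = 7+8+3 = 18 ⇒ 18 hours.
Culture is on the critical path; changing it to 5 makes that path 16 hours.
That remains the longest chain; total 16 hours.

16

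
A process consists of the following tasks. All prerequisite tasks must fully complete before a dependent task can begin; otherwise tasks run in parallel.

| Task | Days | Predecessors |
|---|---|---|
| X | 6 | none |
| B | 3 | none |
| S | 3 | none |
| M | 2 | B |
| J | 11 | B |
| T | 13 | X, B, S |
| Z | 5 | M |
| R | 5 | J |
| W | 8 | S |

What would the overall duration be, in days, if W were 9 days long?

The binding path is X→T = 6+13 = 19; finish at 19 days.
The longest path through W is only 11 days, so W has float 8.
That remains the longest chain; total 19 days.

19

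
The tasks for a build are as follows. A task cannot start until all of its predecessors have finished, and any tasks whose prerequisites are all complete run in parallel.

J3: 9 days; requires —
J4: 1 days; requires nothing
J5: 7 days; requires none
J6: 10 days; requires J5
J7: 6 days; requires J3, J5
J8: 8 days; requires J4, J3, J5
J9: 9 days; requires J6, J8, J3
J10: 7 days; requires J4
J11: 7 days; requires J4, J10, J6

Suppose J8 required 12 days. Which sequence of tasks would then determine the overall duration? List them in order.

J3, J8, J9

The binding path is J3→J8→J9 = 9+8+9 = 26; finish at 26 days.
J8 lies on that path, so at 12 days the path becomes 30 days.
The critical path is still J3→J8→J9; finish is now 30 days.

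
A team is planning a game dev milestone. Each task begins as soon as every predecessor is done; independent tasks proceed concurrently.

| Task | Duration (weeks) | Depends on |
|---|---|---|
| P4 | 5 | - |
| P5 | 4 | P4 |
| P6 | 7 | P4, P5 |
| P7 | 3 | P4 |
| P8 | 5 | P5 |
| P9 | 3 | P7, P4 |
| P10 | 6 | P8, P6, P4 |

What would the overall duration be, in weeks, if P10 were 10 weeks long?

26

The binding path is P4→P5→P6→P10 = 5+4+7+6 = 22; finish at 22 weeks.
P10 lies on that path, so at 10 weeks the path becomes 26 weeks.
No other chain overtakes it, so the finish is 26 weeks.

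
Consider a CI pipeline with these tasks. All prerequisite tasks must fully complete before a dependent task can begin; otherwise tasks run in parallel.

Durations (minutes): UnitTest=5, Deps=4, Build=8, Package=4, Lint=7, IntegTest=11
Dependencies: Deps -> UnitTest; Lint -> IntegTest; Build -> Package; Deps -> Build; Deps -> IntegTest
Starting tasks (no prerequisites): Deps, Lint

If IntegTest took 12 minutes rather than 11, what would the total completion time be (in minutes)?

Baseline: Lint→IntegTest = 7+11 = 18 → 18 minutes.
Since IntegTest is critical, the +1 change carries straight to that chain (now 19 minutes).
That remains the longest chain; total 19 minutes.

19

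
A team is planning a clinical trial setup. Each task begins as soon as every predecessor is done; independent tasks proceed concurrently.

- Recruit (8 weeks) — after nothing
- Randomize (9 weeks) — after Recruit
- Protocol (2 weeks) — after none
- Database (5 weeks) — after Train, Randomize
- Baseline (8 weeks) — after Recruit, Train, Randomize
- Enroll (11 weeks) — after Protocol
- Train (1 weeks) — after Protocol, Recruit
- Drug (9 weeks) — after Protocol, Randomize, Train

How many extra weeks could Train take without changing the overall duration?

8

The longest chain is Recruit→Randomize→Drug = 8+9+9 = 26; overall finish 26 weeks.
The longest chain containing Train totals 18 weeks.
Float = 26 − 18 = 8.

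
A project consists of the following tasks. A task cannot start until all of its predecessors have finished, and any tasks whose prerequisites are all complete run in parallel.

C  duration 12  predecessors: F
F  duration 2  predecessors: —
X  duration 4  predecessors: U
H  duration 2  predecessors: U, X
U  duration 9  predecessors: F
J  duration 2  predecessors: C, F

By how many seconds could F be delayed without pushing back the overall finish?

0

Critical path: F→U→X→H = 2+9+4+2 = 17, so the finish is 17 seconds.
Longest path through F: 17 seconds (earliest finish 2, latest finish 2).
Float = 17 − 17 = 0.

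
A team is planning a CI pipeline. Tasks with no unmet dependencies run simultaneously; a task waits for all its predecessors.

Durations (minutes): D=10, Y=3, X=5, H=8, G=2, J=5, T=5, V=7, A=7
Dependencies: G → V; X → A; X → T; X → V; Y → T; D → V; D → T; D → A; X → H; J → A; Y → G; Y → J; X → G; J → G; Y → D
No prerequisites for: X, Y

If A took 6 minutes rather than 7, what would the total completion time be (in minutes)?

20

As given, the longest chain is Y→D→A = 3+10+7 = 20, so the finish is 20 minutes.
Since A is critical, the -1 change carries straight to that chain (now 19 minutes).
The binding chain switches to Y→D→V = 3+10+7 = 20; finish 20 minutes.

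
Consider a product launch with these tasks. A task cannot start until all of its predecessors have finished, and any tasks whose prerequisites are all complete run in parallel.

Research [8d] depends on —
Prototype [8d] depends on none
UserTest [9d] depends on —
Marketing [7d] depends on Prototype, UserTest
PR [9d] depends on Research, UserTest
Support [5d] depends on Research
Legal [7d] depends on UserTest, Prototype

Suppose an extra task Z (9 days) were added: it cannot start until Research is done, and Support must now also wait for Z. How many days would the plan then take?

Originally the plan takes 18 days.
With Z inserted, Support now waits for max(Research, Z).
New critical path: Research→Z→Support = 8+9+5 = 22 ⇒ 22 days.

22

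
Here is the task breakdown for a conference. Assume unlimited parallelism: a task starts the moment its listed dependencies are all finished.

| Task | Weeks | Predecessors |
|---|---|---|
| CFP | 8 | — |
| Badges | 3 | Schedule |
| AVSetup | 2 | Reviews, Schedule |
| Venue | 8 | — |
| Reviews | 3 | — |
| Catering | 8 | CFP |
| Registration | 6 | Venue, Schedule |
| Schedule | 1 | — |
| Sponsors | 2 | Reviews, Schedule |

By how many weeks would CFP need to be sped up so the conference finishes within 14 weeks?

2

Current finish: 16 weeks; target: 14.
CFP is on every critical path, so each week cut from CFP cuts the finish by one (this holds down to a finish of 14).
Need 16 − 14 = 2 weeks off CFP → CFP becomes 6 weeks, finish becomes 14.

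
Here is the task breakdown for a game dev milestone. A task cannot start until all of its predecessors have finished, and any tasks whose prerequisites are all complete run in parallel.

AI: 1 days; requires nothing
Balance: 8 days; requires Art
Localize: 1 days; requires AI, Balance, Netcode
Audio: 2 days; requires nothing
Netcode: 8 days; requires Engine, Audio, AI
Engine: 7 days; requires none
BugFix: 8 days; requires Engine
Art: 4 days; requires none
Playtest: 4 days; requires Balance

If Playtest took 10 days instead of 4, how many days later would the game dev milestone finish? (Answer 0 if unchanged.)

6

Actual critical path: Art→Balance→Playtest = 4+8+4 = 16 ⇒ 16 days.
Playtest is on the critical path; changing it to 10 makes that path 22 days.
The critical path is still Art→Balance→Playtest; finish is now 22 days.
Change in finish: 22 − 16 = +6 days.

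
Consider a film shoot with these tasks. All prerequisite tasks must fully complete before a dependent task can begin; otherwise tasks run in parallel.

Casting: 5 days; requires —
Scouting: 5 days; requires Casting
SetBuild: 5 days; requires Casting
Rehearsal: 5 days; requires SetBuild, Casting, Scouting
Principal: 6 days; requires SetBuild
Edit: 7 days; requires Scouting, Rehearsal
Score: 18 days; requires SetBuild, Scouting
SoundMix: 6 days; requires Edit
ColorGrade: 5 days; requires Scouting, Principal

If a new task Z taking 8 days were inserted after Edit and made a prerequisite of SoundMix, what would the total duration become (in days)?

36

Originally the plan takes 28 days.
With Z inserted, SoundMix now waits for max(Edit, Z).
New critical path: Casting→Scouting→Rehearsal→Edit→Z→SoundMix = 5+5+5+7+8+6 = 36 ⇒ 36 days.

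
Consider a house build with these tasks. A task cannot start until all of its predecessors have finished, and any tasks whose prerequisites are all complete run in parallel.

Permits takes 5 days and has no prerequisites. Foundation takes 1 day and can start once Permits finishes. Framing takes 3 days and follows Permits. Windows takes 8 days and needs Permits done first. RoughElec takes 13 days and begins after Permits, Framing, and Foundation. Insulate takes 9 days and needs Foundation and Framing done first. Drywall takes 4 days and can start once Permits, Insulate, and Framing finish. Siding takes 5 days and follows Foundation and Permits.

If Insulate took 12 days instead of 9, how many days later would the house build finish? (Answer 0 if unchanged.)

The binding path is Permits→Framing→Insulate→Drywall = 5+3+9+4 = 21; finish at 21 days.
Insulate is on the critical path; changing it to 12 makes that path 24 days.
That remains the longest chain; total 24 days.
Change in finish: 24 − 21 = +3 days.

3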